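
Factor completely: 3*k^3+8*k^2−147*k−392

(3*k+8)*(k+7)*(k−7)

Trying the rational-root candidates, k = 7 is a root, so (k−7) is a factor; dividing leaves 3*k^2+29*k+56.
The remaining quadratic factors as (k+7)(3*k+8).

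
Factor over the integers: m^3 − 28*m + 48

(m + 6)*(m − 2)*(m − 4)

By the rational root theorem, m = 2 is a root, giving the factor (m − 2) and quotient m^2 + 2*m − 24.
The remaining quadratic factors as (m + 6)(m − 4).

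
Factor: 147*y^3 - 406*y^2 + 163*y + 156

Among the possible rational roots, y = 13/7 is a root, giving the factor (7*y - 13) and quotient 21*y^2 - 19*y - 12.
The remaining quadratic factors as (7*y + 3)(3*y - 4).

(3*y - 4)*(7*y + 3)*(7*y - 13)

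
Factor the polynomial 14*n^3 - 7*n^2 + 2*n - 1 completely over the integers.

(2*n - 1)*(7*n^2 + 1)

Group as (14*n^3 + 2*n) + (-7*n^2 - 1) = 2*n*(7*n^2 + 1) - (7*n^2 + 1).
Both groups share the factor (7*n^2 + 1).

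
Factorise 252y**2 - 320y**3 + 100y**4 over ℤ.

4y**2(5y - 7)(5y - 9)

Pull out the common factor 4y**2, then factor the remaining trinomial.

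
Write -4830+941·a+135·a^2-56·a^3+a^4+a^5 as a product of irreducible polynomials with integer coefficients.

(a+6)·(a+7)·(a-5)·(a^2-7·a+23)

Among the possible rational roots, a = 5 is a root, giving the factor (a-5) and quotient a^4+6·a^3-26·a^2+5·a+966.
Continuing, a = -7 is a root, so (a+7) divides it; the quotient is a^3-a^2-19·a+138.
Continuing, a = -6 is a root, so (a+6) is a factor; dividing leaves a^2-7·a+23.
The quadratic a^2-7·a+23 has discriminant -43 < 0 and is irreducible over ℤ.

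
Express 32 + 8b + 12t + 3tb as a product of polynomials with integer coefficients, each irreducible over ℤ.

(3t + 8)(b + 4)

Group as (3tb + 12t) + (8b + 32) = 3t(b + 4) + 8(b + 4).
Both groups share the factor (b + 4).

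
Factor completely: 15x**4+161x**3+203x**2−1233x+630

Trying the rational-root candidates, x = 3/5 is a root, giving the factor (5x−3) and quotient 3x**3+34x**2+61x−210.
Then x = −7 is a root, so (x+7) is a factor; dividing leaves 3x**2+13x−30.
The remaining quadratic factors as (3x−5)(x+6).

(3x−5)(5x−3)(x+6)(x+7)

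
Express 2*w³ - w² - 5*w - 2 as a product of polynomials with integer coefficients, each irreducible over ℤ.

(2*w + 1)*(w + 1)*(w - 2)

Among the possible rational roots, w = 2 is a root, so (w - 2) divides it; the quotient is 2*w² + 3*w + 1.
The remaining quadratic factors as (2*w + 1)(w + 1).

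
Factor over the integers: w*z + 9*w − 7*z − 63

Group as (w*z + 9*w) + (−7*z − 63) = w*(z + 9) − 7*(z + 9).
Both groups share the factor (z + 9).

(w − 7)*(z + 9)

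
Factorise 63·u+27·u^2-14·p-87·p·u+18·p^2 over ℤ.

(2·p-9·u)·(9·p-3·u-7)

Group: 9·p·(2·p-9·u) + (-3·u-7)·(2·p-9·u); both groups contain (2·p-9·u).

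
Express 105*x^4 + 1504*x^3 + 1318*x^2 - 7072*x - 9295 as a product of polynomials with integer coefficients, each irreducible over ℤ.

Trying the rational-root candidates, x = 11/5 is a root, so (5*x - 11) divides it; the quotient is 21*x^3 + 347*x^2 + 1027*x + 845.
Next, x = -13 is a root, so (x + 13) divides it; the quotient is 21*x^2 + 74*x + 65.
The remaining quadratic factors as (7*x + 13)(3*x + 5).

(3*x + 5)*(5*x - 11)*(7*x + 13)*(x + 13)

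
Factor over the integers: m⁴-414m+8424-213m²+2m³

Among the possible rational roots, m = 13 is a root, so (m-13) is a factor; dividing leaves m³+15m²-18m-648.
Next, m = 6 is a root, so (m-6) divides it; the quotient is m²+21m+108.
The remaining quadratic factors as (m+12)(m+9).

(m+12)(m+9)(m-13)(m-6)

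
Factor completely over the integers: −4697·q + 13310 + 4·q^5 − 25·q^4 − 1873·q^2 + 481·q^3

(4·q + 11)·(q − 2)·(q − 5)·(q^2 − 2·q + 121)

Among the possible rational roots, q = 5 is a root, so (q − 5) divides it; the quotient is 4·q^4 − 5·q^3 + 456·q^2 + 407·q − 2662.
Continuing, q = 2 is a root, so (q − 2) is a factor; dividing leaves 4·q^3 + 3·q^2 + 462·q + 1331.
Then q = −11/4 is a root, giving the factor (4·q + 11) and quotient q^2 − 2·q + 121.
The quadratic q^2 − 2·q + 121 has discriminant −480 < 0 and is irreducible over ℤ.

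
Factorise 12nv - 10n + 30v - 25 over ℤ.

(2n + 5)(6v - 5)

Group as (12nv - 10n) + (30v - 25) = 2n(6v - 5) + 5(6v - 5).
Both groups share the factor (6v - 5).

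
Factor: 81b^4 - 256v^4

(3b + 4v)(3b - 4v)(9b^2 + 16v^2)

(3b)⁴ − (4v)⁴ = ((3b)² − (4v)²)((3b)² + (4v)²); the first factor splits again, the second (9b^2 + 16v^2) is irreducible.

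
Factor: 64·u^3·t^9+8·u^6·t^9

8·t^9·u^3·(u+2)·(u^2-2·u+4)

Every term has a factor of 8·u^3·t^9; factoring it out leaves u^3+8.
Recognize a sum of cubes with the parts 2 and u.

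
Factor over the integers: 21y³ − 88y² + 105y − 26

Among the possible rational roots, y = 1/3 is a root, so (3y − 1) divides it; the quotient is 7y² − 27y + 26.
The remaining quadratic factors as (y − 2)(7y − 13).

(3y − 1)(7y − 13)(y − 2)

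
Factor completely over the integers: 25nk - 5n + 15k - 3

Group as (25nk - 5n) + (15k - 3) = 5n(5k - 1) + 3(5k - 1).
Both groups share the factor (5k - 1).

(5k - 1)(5n + 3)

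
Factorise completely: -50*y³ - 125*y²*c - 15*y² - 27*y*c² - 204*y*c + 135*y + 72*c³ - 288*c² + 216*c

-(5*y - 3*c + 9)*(2*y + 3*c - 3)*(5*y + 8*c)

Group: 5*y*(-10*y² - 31*y*c + 15*y - 24*c² + 24*c) + (-3*c + 9)*(-10*y² - 31*y*c + 15*y - 24*c² + 24*c); both groups contain (-10*y² - 31*y*c + 15*y - 24*c² + 24*c), so (5*y - 3*c + 9) is a factor with cofactor -10*y² - 31*y*c + 15*y - 24*c² + 24*c.
The cofactor groups again: -10*y² - 31*y*c + 15*y - 24*c² + 24*c = -2*y*(5*y + 8*c) + (-3*c + 3)*(5*y + 8*c); both groups contain (5*y + 8*c), giving -(2*y + 3*c - 3)*(5*y + 8*c).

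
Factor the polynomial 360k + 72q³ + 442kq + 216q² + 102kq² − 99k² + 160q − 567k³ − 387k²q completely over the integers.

−(7k − 3q − 5)(9k + 4q)(9k + 6q + 8)

Group: 7k(−81k² − 90kq − 72k − 24q² − 32q) + (−3q − 5)(−81k² − 90kq − 72k − 24q² − 32q); both groups contain (−81k² − 90kq − 72k − 24q² − 32q), so (7k − 3q − 5) is a factor with cofactor −81k² − 90kq − 72k − 24q² − 32q.
The cofactor groups again: −81k² − 90kq − 72k − 24q² − 32q = −9k(9k + 6q + 8) − 4q(9k + 6q + 8); both groups contain (9k + 6q + 8), giving −(9k + 4q)(9k + 6q + 8).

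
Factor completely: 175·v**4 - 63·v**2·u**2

Pull out the common factor 7·v**2; 25·v**2 - 9·u**2 is a difference of squares.

7·v**2·(5·v - 3·u)·(5·v + 3·u)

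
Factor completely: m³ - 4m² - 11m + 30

(m + 3)(m - 2)(m - 5)

Testing divisors of the constant over divisors of the leading coefficient, m = 5 is a root, giving the factor (m - 5) and quotient m² + m - 6.
The remaining quadratic factors as (m - 2)(m + 3).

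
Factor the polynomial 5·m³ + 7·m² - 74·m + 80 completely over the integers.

By the rational root theorem, m = -5 is a root, so (m + 5) is a factor; dividing leaves 5·m² - 18·m + 16.
The remaining quadratic factors as (m - 2)(5·m - 8).

(5·m - 8)·(m + 5)·(m - 2)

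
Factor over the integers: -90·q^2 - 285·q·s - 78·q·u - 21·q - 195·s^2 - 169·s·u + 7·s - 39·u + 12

-(15·q + 15·s + 13·u - 4)·(6·q + 13·s + 3)

Group: -6·q·(15·q + 15·s + 13·u - 4) + (-13·s - 3)·(15·q + 15·s + 13·u - 4); both groups contain (15·q + 15·s + 13·u - 4).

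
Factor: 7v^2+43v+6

(7v+1)(v+6)

Need a pair with product 7·6 = 42 and sum 43: that's 1 and 42.
Split the middle term: 7v^2+v + 42v+6 = v(7v+1) + 6(7v+1).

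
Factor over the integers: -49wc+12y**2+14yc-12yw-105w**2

Group: 6y(2y-7w) + (15w+7c)(2y-7w); both groups contain (2y-7w).

(2y-7w)(6y+15w+7c)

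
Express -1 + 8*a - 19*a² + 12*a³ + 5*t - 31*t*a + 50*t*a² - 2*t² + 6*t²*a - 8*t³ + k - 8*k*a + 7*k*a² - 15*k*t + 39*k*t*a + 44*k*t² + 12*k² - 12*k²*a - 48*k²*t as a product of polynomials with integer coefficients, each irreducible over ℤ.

-(3*k - 2*t - 4*a + 1)*(4*k - t + 3*a - 1)*(4*t + a - 1)

Group: 4*k*(-12*k*t - 3*k*a + 3*k + 8*t² + 18*t*a - 6*t + 4*a² - 5*a + 1) + (-t + 3*a - 1)*(-12*k*t - 3*k*a + 3*k + 8*t² + 18*t*a - 6*t + 4*a² - 5*a + 1); both groups contain (-12*k*t - 3*k*a + 3*k + 8*t² + 18*t*a - 6*t + 4*a² - 5*a + 1), so (4*k - t + 3*a - 1) is a factor with cofactor -12*k*t - 3*k*a + 3*k + 8*t² + 18*t*a - 6*t + 4*a² - 5*a + 1.
The cofactor groups again: -12*k*t - 3*k*a + 3*k + 8*t² + 18*t*a - 6*t + 4*a² - 5*a + 1 = -4*t*(3*k - 2*t - 4*a + 1) + (-a + 1)*(3*k - 2*t - 4*a + 1); both groups contain (3*k - 2*t - 4*a + 1), giving -(4*t + a - 1)*(3*k - 2*t - 4*a + 1).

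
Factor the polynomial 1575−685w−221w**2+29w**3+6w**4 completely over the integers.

Trying the rational-root candidates, w = −9/2 is a root, so (2w+9) is a factor; dividing leaves 3w**3+w**2−115w+175.
Next, w = 5/3 is a root, giving the factor (3w−5) and quotient w**2+2w−35.
The remaining quadratic factors as (w−5)(w+7).

(2w+9)(3w−5)(w+7)(w−5)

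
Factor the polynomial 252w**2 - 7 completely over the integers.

7(6w + 1)(6w - 1)

Factor out 7, leaving 36w**2 - 1, which is a difference of two squares.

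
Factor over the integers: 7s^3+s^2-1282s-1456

By the rational root theorem, s = 14 is a root, so (s-14) is a factor; dividing leaves 7s^2+99s+104.
The remaining quadratic factors as (7s+8)(s+13).

(7s+8)(s+13)(s-14)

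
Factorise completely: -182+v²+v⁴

(v²+14)(v²-13)

Substitute u = v² to get a quadratic in u, then factor.
v²+14 is irreducible over ℤ (always positive, so no real roots).
v²-13 is irreducible over ℤ (13 is not a perfect square).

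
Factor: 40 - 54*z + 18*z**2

Pull out the common factor 2, then factor the remaining trinomial.

2*(3*z - 4)*(3*z - 5)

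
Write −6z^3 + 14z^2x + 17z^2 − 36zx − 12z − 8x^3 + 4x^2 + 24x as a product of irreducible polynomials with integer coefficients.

Group: 3z(−2z^2 + 6zx + 3z − 4x^2 − 6x) + (2x − 4)(−2z^2 + 6zx + 3z − 4x^2 − 6x); both groups contain (−2z^2 + 6zx + 3z − 4x^2 − 6x), so (3z + 2x − 4) is a factor with cofactor −2z^2 + 6zx + 3z − 4x^2 − 6x.
The cofactor groups again: −2z^2 + 6zx + 3z − 4x^2 − 6x = −z(2z − 2x − 3) + 2x(2z − 2x − 3); both groups contain (2z − 2x − 3), giving −(z − 2x)(2z − 2x − 3).

−(2z − 2x − 3)(z − 2x)(3z + 2x − 4)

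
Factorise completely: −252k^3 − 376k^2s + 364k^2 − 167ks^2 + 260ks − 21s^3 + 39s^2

−(14k + 3s)(2k + s)(9k + 7s − 13)

Group: 14k(−18k^2 − 23ks + 26k − 7s^2 + 13s) + 3s(−18k^2 − 23ks + 26k − 7s^2 + 13s); both groups contain (−18k^2 − 23ks + 26k − 7s^2 + 13s), so (14k + 3s) is a factor with cofactor −18k^2 − 23ks + 26k − 7s^2 + 13s.
The cofactor groups again: −18k^2 − 23ks + 26k − 7s^2 + 13s = −9k(2k + s) + (−7s + 13)(2k + s); both groups contain (2k + s), giving −(9k + 7s − 13)(2k + s).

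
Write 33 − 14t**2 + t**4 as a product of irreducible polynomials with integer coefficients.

Substitute u = t**2 to get a quadratic in u, then factor.
t**2 − 3 is irreducible over ℤ (3 is not a perfect square).
t**2 − 11 is irreducible over ℤ (11 is not a perfect square).

(t**2 − 11)(t**2 − 3)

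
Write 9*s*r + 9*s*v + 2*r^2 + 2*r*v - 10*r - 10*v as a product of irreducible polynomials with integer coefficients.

(9*s + 2*r - 10)*(r + v)

Group: r*(9*s + 2*r - 10) + v*(9*s + 2*r - 10); both groups contain (9*s + 2*r - 10).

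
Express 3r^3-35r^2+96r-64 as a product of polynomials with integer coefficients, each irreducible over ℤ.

By the rational root theorem, r = 8 is a root, so (r-8) divides it; the quotient is 3r^2-11r+8.
The remaining quadratic factors as (r-1)(3r-8).

(3r-8)(r-1)(r-8)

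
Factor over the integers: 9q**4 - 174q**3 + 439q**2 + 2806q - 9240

(3q - 11)(3q - 14)(q + 4)(q - 15)

Among the possible rational roots, q = 11/3 is a root, giving the factor (3q - 11) and quotient 3q**3 - 47q**2 - 26q + 840.
Then q = -4 is a root, so (q + 4) is a factor; dividing leaves 3q**2 - 59q + 210.
The remaining quadratic factors as (3q - 14)(q - 15).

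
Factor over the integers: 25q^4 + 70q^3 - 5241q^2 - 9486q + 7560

(5q + 12)(5q - 3)(q + 15)(q - 14)

By the rational root theorem, q = -12/5 is a root, giving the factor (5q + 12) and quotient 5q^3 + 2q^2 - 1053q + 630.
Next, q = 3/5 is a root, so (5q - 3) is a factor; dividing leaves q^2 + q - 210.
The remaining quadratic factors as (q - 14)(q + 15).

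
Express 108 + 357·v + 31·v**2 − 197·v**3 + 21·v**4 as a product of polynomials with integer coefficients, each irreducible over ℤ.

(3·v + 1)·(7·v − 12)·(v + 1)·(v − 9)

Trying the rational-root candidates, v = −1/3 is a root, so (3·v + 1) is a factor; dividing leaves 7·v**3 − 68·v**2 + 33·v + 108.
Next, v = −1 is a root, so (v + 1) divides it; the quotient is 7·v**2 − 75·v + 108.
The remaining quadratic factors as (v − 9)(7·v − 12).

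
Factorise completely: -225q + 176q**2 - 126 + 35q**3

(5q - 7)(7q + 3)(q + 6)

Testing divisors of the constant over divisors of the leading coefficient, q = 7/5 is a root, so (5q - 7) divides it; the quotient is 7q**2 + 45q + 18.
The remaining quadratic factors as (q + 6)(7q + 3).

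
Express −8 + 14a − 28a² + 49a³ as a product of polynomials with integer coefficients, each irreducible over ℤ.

Group as (49a³ + 14a) + (−28a² − 8) = 7a(7a² + 2) − 4(7a² + 2).
Both groups share the factor (7a² + 2).

(7a − 4)(7a² + 2)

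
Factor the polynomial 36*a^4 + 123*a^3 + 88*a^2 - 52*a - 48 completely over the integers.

(3*a + 4)*(3*a - 2)*(4*a + 3)*(a + 2)

By the rational root theorem, a = -2 is a root, giving the factor (a + 2) and quotient 36*a^3 + 51*a^2 - 14*a - 24.
Continuing, a = 2/3 is a root, so (3*a - 2) divides it; the quotient is 12*a^2 + 25*a + 12.
The remaining quadratic factors as (3*a + 4)(4*a + 3).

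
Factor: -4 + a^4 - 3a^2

(a + 2)(a - 2)(a^2 + 1)

Substitute u = a^2 to get a quadratic in u, then factor.
a^2 - 4 is a difference of squares.
a^2 + 1 is irreducible over ℤ (sum of squares).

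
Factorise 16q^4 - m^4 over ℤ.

Difference of squares twice: with A = 2q and B = m, A⁴ − B⁴ = (A² − B²)(A² + B²), and A² − B² factors again.

(2q - m)(2q + m)(4q^2 + m^2)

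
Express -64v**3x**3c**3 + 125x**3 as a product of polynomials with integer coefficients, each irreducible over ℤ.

Every term has a factor of x**3; factoring it out leaves -64v**3c**3 + 125.
Recognize a difference of cubes with the parts 5 and 4vc.

-x**3(4vc - 5)(16v**2c**2 + 20vc + 25)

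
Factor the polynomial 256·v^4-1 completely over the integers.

(4·v+1)·(4·v-1)·(16·v^2+1)

(4·v)⁴ − (1)⁴ = ((4·v)² − (1)²)((4·v)² + (1)²); the first factor splits again, the second (16·v^2+1) is irreducible.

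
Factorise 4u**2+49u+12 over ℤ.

Need a pair with product 4·12 = 48 and sum 49: that's 1 and 48.
Split the middle term: 4u**2+u + 48u+12 = u(4u+1) + 12(4u+1).

(4u+1)(u+12)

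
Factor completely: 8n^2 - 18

Every term has a factor of 2. Then 4n^2 - 9 = (2n)² − (3)².

2(2n + 3)(2n - 3)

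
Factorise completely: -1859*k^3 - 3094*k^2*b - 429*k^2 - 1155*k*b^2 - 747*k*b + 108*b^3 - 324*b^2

Group: 13*k*(-143*k^2 - 106*k*b - 33*k + 9*b^2 - 27*b) + 12*b*(-143*k^2 - 106*k*b - 33*k + 9*b^2 - 27*b); both groups contain (-143*k^2 - 106*k*b - 33*k + 9*b^2 - 27*b), so (13*k + 12*b) is a factor with cofactor -143*k^2 - 106*k*b - 33*k + 9*b^2 - 27*b.
The cofactor groups again: -143*k^2 - 106*k*b - 33*k + 9*b^2 - 27*b = -11*k*(13*k - b + 3) - 9*b*(13*k - b + 3); both groups contain (13*k - b + 3), giving -(11*k + 9*b)*(13*k - b + 3).

-(13*k - b + 3)*(13*k + 12*b)*(11*k + 9*b)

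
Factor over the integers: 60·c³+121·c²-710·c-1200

Among the possible rational roots, c = -8/5 is a root, so (5·c+8) is a factor; dividing leaves 12·c²+5·c-150.
The remaining quadratic factors as (3·c-10)(4·c+15).

(3·c-10)·(4·c+15)·(5·c+8)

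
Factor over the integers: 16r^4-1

(2r+1)(2r-1)(4r^2+1)

Difference of squares twice: with A = 2r and B = 1, A⁴ − B⁴ = (A² − B²)(A² + B²), and A² − B² factors again.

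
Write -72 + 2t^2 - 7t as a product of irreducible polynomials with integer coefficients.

(2t + 9)(t - 8)

Need a pair with product 2·(-72) = -144 and sum -7: that's 9 and -16.
Split the middle term: 2t^2 + 9t - 16t - 72 = t(2t + 9) - 8(2t + 9).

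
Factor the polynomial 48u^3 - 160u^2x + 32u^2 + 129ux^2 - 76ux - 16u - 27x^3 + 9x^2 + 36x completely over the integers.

(3u - x - 1)(4u - 3x + 4)(4u - 9x)

Group: 4u(12u^2 - 31ux - 4u + 9x^2 + 9x) + (-3x + 4)(12u^2 - 31ux - 4u + 9x^2 + 9x); both groups contain (12u^2 - 31ux - 4u + 9x^2 + 9x), so (4u - 3x + 4) is a factor with cofactor 12u^2 - 31ux - 4u + 9x^2 + 9x.
The cofactor groups again: 12u^2 - 31ux - 4u + 9x^2 + 9x = 3u(4u - 9x) + (-x - 1)(4u - 9x); both groups contain (4u - 9x), giving (3u - x - 1)(4u - 9x).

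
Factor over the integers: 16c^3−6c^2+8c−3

Group as (16c^3+8c) + (−6c^2−3) = 8c(2c^2+1) − 3(2c^2+1).
Both groups share the factor (2c^2+1).

(8c−3)(2c^2+1)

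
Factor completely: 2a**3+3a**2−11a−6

(2a+1)(a+3)(a−2)

Trying the rational-root candidates, a = −3 is a root, so (a+3) is a factor; dividing leaves 2a**2−3a−2.
The remaining quadratic factors as (2a+1)(a−2).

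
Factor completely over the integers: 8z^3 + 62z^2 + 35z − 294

Testing divisors of the constant over divisors of the leading coefficient, z = 7/4 is a root, so (4z − 7) divides it; the quotient is 2z^2 + 19z + 42.
The remaining quadratic factors as (z + 6)(2z + 7).

(2z + 7)(4z − 7)(z + 6)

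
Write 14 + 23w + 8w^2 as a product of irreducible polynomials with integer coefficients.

(8w + 7)(w + 2)

Need a pair with product 8·14 = 112 and sum 23: that's 7 and 16.
Split the middle term: 8w^2 + 7w + 16w + 14 = w(8w + 7) + 2(8w + 7).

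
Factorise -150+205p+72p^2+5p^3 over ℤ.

(5p-3)(p+10)(p+5)

Among the possible rational roots, p = 3/5 is a root, so (5p-3) is a factor; dividing leaves p^2+15p+50.
The remaining quadratic factors as (p+5)(p+10).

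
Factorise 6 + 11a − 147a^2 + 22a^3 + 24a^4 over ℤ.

By the rational root theorem, a = 1/4 is a root, so (4a − 1) is a factor; dividing leaves 6a^3 + 7a^2 − 35a − 6.
Next, a = −1/6 is a root, so (6a + 1) divides it; the quotient is a^2 + a − 6.
The remaining quadratic factors as (a + 3)(a − 2).

(4a − 1)(6a + 1)(a + 3)(a − 2)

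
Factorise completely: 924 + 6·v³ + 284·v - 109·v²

Among the possible rational roots, v = -11/6 is a root, so (6·v + 11) divides it; the quotient is v² - 20·v + 84.
The remaining quadratic factors as (v - 14)(v - 6).

(6·v + 11)·(v - 14)·(v - 6)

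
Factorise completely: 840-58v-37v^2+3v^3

Testing divisors of the constant over divisors of the leading coefficient, v = -14/3 is a root, so (3v+14) divides it; the quotient is v^2-17v+60.
The remaining quadratic factors as (v-12)(v-5).

(3v+14)(v-12)(v-5)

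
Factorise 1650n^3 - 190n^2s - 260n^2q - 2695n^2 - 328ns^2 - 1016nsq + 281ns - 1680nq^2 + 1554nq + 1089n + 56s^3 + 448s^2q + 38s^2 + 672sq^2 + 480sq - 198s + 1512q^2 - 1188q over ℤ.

Group: 10n(165n^2 + 47ns - 26nq - 121n - 14s^2 - 112sq + 22s - 168q^2 + 132q) + (-4s - 9)(165n^2 + 47ns - 26nq - 121n - 14s^2 - 112sq + 22s - 168q^2 + 132q); both groups contain (165n^2 + 47ns - 26nq - 121n - 14s^2 - 112sq + 22s - 168q^2 + 132q), so (10n - 4s - 9) is a factor with cofactor 165n^2 + 47ns - 26nq - 121n - 14s^2 - 112sq + 22s - 168q^2 + 132q.
The cofactor groups again: 165n^2 + 47ns - 26nq - 121n - 14s^2 - 112sq + 22s - 168q^2 + 132q = 15n(11n - 2s - 12q) + (7s + 14q - 11)(11n - 2s - 12q); both groups contain (11n - 2s - 12q), giving (15n + 7s + 14q - 11)(11n - 2s - 12q).

(10n - 4s - 9)(11n - 2s - 12q)(15n + 7s + 14q - 11)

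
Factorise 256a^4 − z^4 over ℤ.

(4a + z)(4a − z)(16a^2 + z^2)

Write as (16a^2)² − (z^2)², then factor 16a^2 − z^2 once more.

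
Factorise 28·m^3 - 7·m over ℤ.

7·m·(2·m + 1)·(2·m - 1)

Every term has a factor of 7·m. Then 4·m^2 - 1 = (2·m)² − (1)².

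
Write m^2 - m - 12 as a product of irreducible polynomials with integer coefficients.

Two integers with product -12 and sum -1 are 3 and -4.

(m + 3)(m - 4)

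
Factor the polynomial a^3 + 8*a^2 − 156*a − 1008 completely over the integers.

Testing divisors of the constant over divisors of the leading coefficient, a = −14 is a root, so (a + 14) divides it; the quotient is a^2 − 6*a − 72.
The remaining quadratic factors as (a − 12)(a + 6).

(a + 14)*(a + 6)*(a − 12)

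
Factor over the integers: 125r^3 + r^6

Pull out the common factor r^3, leaving r^3 + 125.
Recognize a sum of cubes with the parts 5 and r.

r^3(r + 5)(r^2 - 5r + 25)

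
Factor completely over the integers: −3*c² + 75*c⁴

Every term has a factor of 3*c². Then 25*c² − 1 = (5*c)² − (1)².

3*c²*(5*c + 1)*(5*c − 1)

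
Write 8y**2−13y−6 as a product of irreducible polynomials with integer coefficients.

Need a pair with product 8·(−6) = −48 and sum −13: that's 3 and −16.
Split the middle term: 8y**2+3y − 16y−6 = y(8y+3) − 2(8y+3).

(8y+3)(y−2)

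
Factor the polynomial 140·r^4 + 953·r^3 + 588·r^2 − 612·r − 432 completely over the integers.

By the rational root theorem, r = −6 is a root, so (r + 6) is a factor; dividing leaves 140·r^3 + 113·r^2 − 90·r − 72.
Next, r = −3/4 is a root, giving the factor (4·r + 3) and quotient 35·r^2 + 2·r − 24.
The remaining quadratic factors as (7·r + 6)(5·r − 4).

(4·r + 3)·(5·r − 4)·(7·r + 6)·(r + 6)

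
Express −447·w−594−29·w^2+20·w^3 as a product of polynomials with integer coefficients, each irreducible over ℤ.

Testing divisors of the constant over divisors of the leading coefficient, w = −9/5 is a root, giving the factor (5·w+9) and quotient 4·w^2−13·w−66.
The remaining quadratic factors as (4·w+11)(w−6).

(4·w+11)·(5·w+9)·(w−6)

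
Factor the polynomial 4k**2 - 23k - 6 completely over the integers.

(4k + 1)(k - 6)

Need a pair with product 4·(-6) = -24 and sum -23: that's -24 and 1.
Split the middle term: 4k**2 - 24k + k - 6 = 4k(k - 6) + (k - 6).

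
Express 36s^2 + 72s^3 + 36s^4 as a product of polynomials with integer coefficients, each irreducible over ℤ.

Factor out 36s^2 first: what remains is s^2 + 2s + 1.
Recognize a perfect-square trinomial with the parts s and 1.

36s^2(s + 1)^2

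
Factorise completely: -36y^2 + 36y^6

36y^2(y + 1)(y - 1)(y^2 + 1)

Pull out the common factor 36y^2, leaving y^4 - 1.
Recognize a difference of squares with the parts y^2 and 1.
y^2 - 1 is again a difference of squares: (y - 1)(y + 1).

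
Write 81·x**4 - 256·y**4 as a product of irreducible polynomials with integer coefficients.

(3·x + 4·y)·(3·x - 4·y)·(9·x**2 + 16·y**2)

(3·x)⁴ − (4·y)⁴ = ((3·x)² − (4·y)²)((3·x)² + (4·y)²); the first factor splits again, the second (9·x**2 + 16·y**2) is irreducible.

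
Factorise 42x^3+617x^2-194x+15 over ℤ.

(6x-1)(7x-1)(x+15)

Trying the rational-root candidates, x = 1/7 is a root, so (7x-1) is a factor; dividing leaves 6x^2+89x-15.
The remaining quadratic factors as (x+15)(6x-1).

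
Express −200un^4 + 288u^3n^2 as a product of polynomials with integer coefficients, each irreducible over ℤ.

8n^2u(6u − 5n)(6u + 5n)

Factor out 8un^2, leaving 36u^2 − 25n^2, which is a difference of two squares.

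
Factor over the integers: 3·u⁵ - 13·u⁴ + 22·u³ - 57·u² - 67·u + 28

Among the possible rational roots, u = -1 is a root, giving the factor (u + 1) and quotient 3·u⁴ - 16·u³ + 38·u² - 95·u + 28.
Continuing, u = 4 is a root, giving the factor (u - 4) and quotient 3·u³ - 4·u² + 22·u - 7.
Continuing, u = 1/3 is a root, so (3·u - 1) is a factor; dividing leaves u² - u + 7.
The quadratic u² - u + 7 has discriminant -27 < 0 and is irreducible over ℤ.

(3·u - 1)·(u + 1)·(u - 4)·(u² - u + 7)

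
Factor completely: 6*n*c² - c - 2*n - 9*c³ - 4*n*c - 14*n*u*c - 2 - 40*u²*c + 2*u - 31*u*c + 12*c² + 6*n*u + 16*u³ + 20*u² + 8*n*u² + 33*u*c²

Group: 2*n*(4*u² - 7*u*c + 3*u + 3*c² - 2*c - 1) + (4*u - 3*c + 2)*(4*u² - 7*u*c + 3*u + 3*c² - 2*c - 1); both groups contain (4*u² - 7*u*c + 3*u + 3*c² - 2*c - 1), so (2*n + 4*u - 3*c + 2) is a factor with cofactor 4*u² - 7*u*c + 3*u + 3*c² - 2*c - 1.
The cofactor groups again: 4*u² - 7*u*c + 3*u + 3*c² - 2*c - 1 = 4*u*(u - c + 1) + (-3*c - 1)*(u - c + 1); both groups contain (u - c + 1), giving (4*u - 3*c - 1)*(u - c + 1).

(2*n + 4*u - 3*c + 2)*(4*u - 3*c - 1)*(u - c + 1)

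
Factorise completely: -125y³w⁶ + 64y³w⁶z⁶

w⁶y³(4z² - 5)(16z⁴ + 20z² + 25)

Pull out the common factor y³w⁶, leaving 64z⁶ - 125.
Recognize a difference of cubes with the parts 4z² and 5.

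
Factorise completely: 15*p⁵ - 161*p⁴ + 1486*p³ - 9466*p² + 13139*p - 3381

(3*p - 1)*(5*p - 7)*(p - 7)*(p² - 2*p + 69)

Trying the rational-root candidates, p = 1/3 is a root, so (3*p - 1) divides it; the quotient is 5*p⁴ - 52*p³ + 478*p² - 2996*p + 3381.
Next, p = 7 is a root, so (p - 7) is a factor; dividing leaves 5*p³ - 17*p² + 359*p - 483.
Continuing, p = 7/5 is a root, so (5*p - 7) divides it; the quotient is p² - 2*p + 69.
The quadratic p² - 2*p + 69 has discriminant -272 < 0 and is irreducible over ℤ.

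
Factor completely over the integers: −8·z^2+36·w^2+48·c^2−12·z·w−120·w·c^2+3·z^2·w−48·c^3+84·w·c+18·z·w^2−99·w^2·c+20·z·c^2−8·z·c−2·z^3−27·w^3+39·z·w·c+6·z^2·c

−(2·z−3·w−4·c)·(z−3·w−4·c+4)·(z+3·w+3·c)

Group: z·(−2·z^2−3·z·w−2·z·c+9·w^2+21·w·c+12·c^2) + (−3·w−4·c+4)·(−2·z^2−3·z·w−2·z·c+9·w^2+21·w·c+12·c^2); both groups contain (−2·z^2−3·z·w−2·z·c+9·w^2+21·w·c+12·c^2), so (z−3·w−4·c+4) is a factor with cofactor −2·z^2−3·z·w−2·z·c+9·w^2+21·w·c+12·c^2.
The cofactor groups again: −2·z^2−3·z·w−2·z·c+9·w^2+21·w·c+12·c^2 = −2·z·(z+3·w+3·c) + (3·w+4·c)·(z+3·w+3·c); both groups contain (z+3·w+3·c), giving −(2·z−3·w−4·c)·(z+3·w+3·c).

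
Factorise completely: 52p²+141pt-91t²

Group: 4p(13p-7t) + 13t(13p-7t); both groups contain (13p-7t).

(13p-7t)(4p+13t)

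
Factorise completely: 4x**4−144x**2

4x**2(x+6)(x−6)

Every term has a factor of 4x**2. Then x**2−36 = (x)² − (6)².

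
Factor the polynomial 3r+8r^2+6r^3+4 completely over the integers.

(3r+4)(2r^2+1)

Group as (6r^3+3r) + (8r^2+4) = 3r(2r^2+1) + 4(2r^2+1).
Both groups share the factor (2r^2+1).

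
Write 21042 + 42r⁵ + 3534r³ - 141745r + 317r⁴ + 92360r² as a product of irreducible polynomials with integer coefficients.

Among the possible rational roots, r = 1/6 is a root, giving the factor (6r - 1) and quotient 7r⁴ + 54r³ + 598r² + 15493r - 21042.
Then r = -14 is a root, so (r + 14) divides it; the quotient is 7r³ - 44r² + 1214r - 1503.
Continuing, r = 9/7 is a root, so (7r - 9) is a factor; dividing leaves r² - 5r + 167.
The quadratic r² - 5r + 167 has discriminant -643 < 0 and is irreducible over ℤ.

(6r - 1)(7r - 9)(r + 14)(r² - 5r + 167)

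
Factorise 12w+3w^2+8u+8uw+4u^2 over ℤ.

(2u+3w)(2u+w+4)

Group: 2u(2u+3w) + (w+4)(2u+3w); both groups contain (2u+3w).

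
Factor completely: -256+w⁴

Write as (w²)² − (16)², then factor w²-16 once more.

(w+4)(w-4)(w²+16)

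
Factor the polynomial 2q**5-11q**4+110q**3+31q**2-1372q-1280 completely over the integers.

Testing divisors of the constant over divisors of the leading coefficient, q = -5/2 is a root, so (2q+5) is a factor; dividing leaves q**4-8q**3+75q**2-172q-256.
Continuing, q = 4 is a root, so (q-4) is a factor; dividing leaves q**3-4q**2+59q+64.
Continuing, q = -1 is a root, giving the factor (q+1) and quotient q**2-5q+64.
The quadratic q**2-5q+64 has discriminant -231 < 0 and is irreducible over ℤ.

(2q+5)(q+1)(q-4)(q**2-5q+64)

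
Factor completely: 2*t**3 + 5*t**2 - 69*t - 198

(2*t + 11)*(t + 3)*(t - 6)

Testing divisors of the constant over divisors of the leading coefficient, t = -3 is a root, so (t + 3) is a factor; dividing leaves 2*t**2 - t - 66.
The remaining quadratic factors as (2*t + 11)(t - 6).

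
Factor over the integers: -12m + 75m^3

Factor out 3m, leaving 25m^2 - 4, which is a difference of two squares.

3m(5m + 2)(5m - 2)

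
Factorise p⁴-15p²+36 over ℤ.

(p²-12)(p²-3)

Substitute u = p² to get a quadratic in u, then factor.
p²-3 is irreducible over ℤ (3 is not a perfect square).
p²-12 is irreducible over ℤ (12 is not a perfect square).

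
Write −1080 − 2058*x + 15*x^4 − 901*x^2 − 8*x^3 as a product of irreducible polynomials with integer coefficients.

(3*x + 5)*(5*x + 4)*(x + 6)*(x − 9)

By the rational root theorem, x = −6 is a root, so (x + 6) is a factor; dividing leaves 15*x^3 − 98*x^2 − 313*x − 180.
Next, x = −5/3 is a root, so (3*x + 5) is a factor; dividing leaves 5*x^2 − 41*x − 36.
The remaining quadratic factors as (5*x + 4)(x − 9).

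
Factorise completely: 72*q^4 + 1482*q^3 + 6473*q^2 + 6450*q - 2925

(3*q - 1)*(4*q + 15)*(6*q + 13)*(q + 15)

By the rational root theorem, q = -15 is a root, so (q + 15) divides it; the quotient is 72*q^3 + 402*q^2 + 443*q - 195.
Continuing, q = -15/4 is a root, giving the factor (4*q + 15) and quotient 18*q^2 + 33*q - 13.
The remaining quadratic factors as (6*q + 13)(3*q - 1).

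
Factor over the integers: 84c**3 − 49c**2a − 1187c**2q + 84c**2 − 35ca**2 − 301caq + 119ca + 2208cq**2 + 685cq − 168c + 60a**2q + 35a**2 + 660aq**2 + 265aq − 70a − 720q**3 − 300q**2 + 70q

Group: 7c(12c**2 − 7ca − 149cq + 24c − 5a**2 − 55aq + 10a + 60q**2 − 10q) + (−12q − 7)(12c**2 − 7ca − 149cq + 24c − 5a**2 − 55aq + 10a + 60q**2 − 10q); both groups contain (12c**2 − 7ca − 149cq + 24c − 5a**2 − 55aq + 10a + 60q**2 − 10q), so (7c − 12q − 7) is a factor with cofactor 12c**2 − 7ca − 149cq + 24c − 5a**2 − 55aq + 10a + 60q**2 − 10q.
The cofactor groups again: 12c**2 − 7ca − 149cq + 24c − 5a**2 − 55aq + 10a + 60q**2 − 10q = 12c(c − a − 12q + 2) + (5a − 5q)(c − a − 12q + 2); both groups contain (c − a − 12q + 2), giving (12c + 5a − 5q)(c − a − 12q + 2).

(c − a − 12q + 2)(12c + 5a − 5q)(7c − 12q − 7)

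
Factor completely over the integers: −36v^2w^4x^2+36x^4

−36x^2(vw^2+x)(vw^2−x)

Pull out the common factor 36x^2, leaving −v^2w^4+x^2.
Recognize a difference of squares with the parts x and vw^2.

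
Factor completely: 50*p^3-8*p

2*p*(5*p+2)*(5*p-2)

Pull out the common factor 2*p; 25*p^2-4 is a difference of squares.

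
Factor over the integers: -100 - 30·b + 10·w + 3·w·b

(3·b + 10)·(w - 10)

Group as (3·w·b + 10·w) + (-30·b - 100) = w·(3·b + 10) - 10·(3·b + 10).
Both groups share the factor (3·b + 10).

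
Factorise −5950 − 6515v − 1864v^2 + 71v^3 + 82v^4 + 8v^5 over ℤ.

(2v + 5)(4v + 7)(v − 5)(v^2 + 11v + 34)

By the rational root theorem, v = −5/2 is a root, so (2v + 5) is a factor; dividing leaves 4v^4 + 31v^3 − 42v^2 − 827v − 1190.
Continuing, v = −7/4 is a root, so (4v + 7) is a factor; dividing leaves v^3 + 6v^2 − 21v − 170.
Next, v = 5 is a root, so (v − 5) is a factor; dividing leaves v^2 + 11v + 34.
The quadratic v^2 + 11v + 34 has discriminant −15 < 0 and is irreducible over ℤ.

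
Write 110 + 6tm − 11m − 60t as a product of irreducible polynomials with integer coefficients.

(6t − 11)(m − 10)

Group as (6tm − 60t) + (−11m + 110) = 6t(m − 10) − 11(m − 10).
Both groups share the factor (m − 10).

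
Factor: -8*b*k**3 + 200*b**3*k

Pull out the common factor 8*b*k; 25*b**2 - k**2 is a difference of squares.

8*b*k*(5*b + k)*(5*b - k)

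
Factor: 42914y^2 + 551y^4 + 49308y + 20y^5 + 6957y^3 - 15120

Among the possible rational roots, y = 1/4 is a root, so (4y - 1) divides it; the quotient is 5y^4 + 139y^3 + 1774y^2 + 11172y + 15120.
Then y = -12 is a root, giving the factor (y + 12) and quotient 5y^3 + 79y^2 + 826y + 1260.
Then y = -9/5 is a root, so (5y + 9) is a factor; dividing leaves y^2 + 14y + 140.
The quadratic y^2 + 14y + 140 has discriminant -364 < 0 and is irreducible over ℤ.

(4y - 1)(5y + 9)(y + 12)(y^2 + 14y + 140)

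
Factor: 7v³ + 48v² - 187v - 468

(7v + 13)(v + 9)(v - 4)

By the rational root theorem, v = -9 is a root, so (v + 9) divides it; the quotient is 7v² - 15v - 52.
The remaining quadratic factors as (7v + 13)(v - 4).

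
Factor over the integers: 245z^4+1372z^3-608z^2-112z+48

(5z-2)(7z+2)(7z-2)(z+6)

Among the possible rational roots, z = -6 is a root, so (z+6) is a factor; dividing leaves 245z^3-98z^2-20z+8.
Next, z = -2/7 is a root, so (7z+2) divides it; the quotient is 35z^2-24z+4.
The remaining quadratic factors as (5z-2)(7z-2).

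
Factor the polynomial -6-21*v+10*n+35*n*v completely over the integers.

Group as (35*n*v+10*n) + (-21*v-6) = 5*n*(7*v+2) - 3*(7*v+2).
Both groups share the factor (7*v+2).

(5*n-3)*(7*v+2)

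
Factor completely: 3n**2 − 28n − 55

(3n + 5)(n − 11)

Need a pair with product 3·(−55) = −165 and sum −28: that's 5 and −33.
Split the middle term: 3n**2 + 5n − 33n − 55 = n(3n + 5) − 11(3n + 5).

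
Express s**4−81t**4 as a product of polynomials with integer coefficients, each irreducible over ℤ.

(s+3t)(s−3t)(s**2+9t**2)

(s)⁴ − (3t)⁴ = ((s)² − (3t)²)((s)² + (3t)²); the first factor splits again, the second (s**2+9t**2) is irreducible.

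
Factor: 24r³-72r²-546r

Pull out the common factor 6r, then factor the remaining trinomial.

6r(2r+7)(2r-13)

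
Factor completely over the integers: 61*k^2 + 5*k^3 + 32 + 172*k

(5*k + 1)*(k + 4)*(k + 8)

Testing divisors of the constant over divisors of the leading coefficient, k = -1/5 is a root, giving the factor (5*k + 1) and quotient k^2 + 12*k + 32.
The remaining quadratic factors as (k + 8)(k + 4).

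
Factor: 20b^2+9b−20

(4b+5)(5b−4)

Need a pair with product 20·(−20) = −400 and sum 9: that's 25 and −16.
Split the middle term: 20b^2+25b − 16b−20 = 5b(4b+5) − 4(4b+5).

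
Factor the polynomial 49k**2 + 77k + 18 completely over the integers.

(7k + 2)(7k + 9)

Need a pair with product 49·18 = 882 and sum 77: that's 14 and 63.
Split the middle term: 49k**2 + 14k + 63k + 18 = 7k(7k + 2) + 9(7k + 2).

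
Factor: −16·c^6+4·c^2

Factor out 4·c^2 first: what remains is −4·c^4+1.
Recognize a difference of squares with the parts 1 and 2·c^2.

−4·c^2·(2·c^2+1)·(2·c^2−1)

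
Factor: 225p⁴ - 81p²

Pull out the common factor 9p²; 25p² - 9 is a difference of squares.

9p²(5p + 3)(5p - 3)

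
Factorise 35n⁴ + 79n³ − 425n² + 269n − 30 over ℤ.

Testing divisors of the constant over divisors of the leading coefficient, n = −5 is a root, so (n + 5) is a factor; dividing leaves 35n³ − 96n² + 55n − 6.
Then n = 2 is a root, giving the factor (n − 2) and quotient 35n² − 26n + 3.
The remaining quadratic factors as (7n − 1)(5n − 3).

(5n − 3)(7n − 1)(n + 5)(n − 2)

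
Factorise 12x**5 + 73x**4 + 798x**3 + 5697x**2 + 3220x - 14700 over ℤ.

(3x + 7)(4x - 5)(x + 6)(x**2 - x + 70)

Testing divisors of the constant over divisors of the leading coefficient, x = -7/3 is a root, so (3x + 7) divides it; the quotient is 4x**4 + 15x**3 + 231x**2 + 1360x - 2100.
Continuing, x = -6 is a root, so (x + 6) divides it; the quotient is 4x**3 - 9x**2 + 285x - 350.
Then x = 5/4 is a root, giving the factor (4x - 5) and quotient x**2 - x + 70.
The quadratic x**2 - x + 70 has discriminant -279 < 0 and is irreducible over ℤ.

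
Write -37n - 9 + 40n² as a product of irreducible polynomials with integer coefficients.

(5n + 1)(8n - 9)

Need a pair with product 40·(-9) = -360 and sum -37: that's 8 and -45.
Split the middle term: 40n² + 8n - 45n - 9 = 8n(5n + 1) - 9(5n + 1).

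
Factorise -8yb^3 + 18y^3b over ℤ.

Pull out the common factor 2yb; 9y^2 - 4b^2 is a difference of squares.

2by(3y - 2b)(3y + 2b)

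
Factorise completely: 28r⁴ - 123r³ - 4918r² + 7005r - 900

(4r - 5)(7r - 1)(r + 12)(r - 15)

Testing divisors of the constant over divisors of the leading coefficient, r = 1/7 is a root, so (7r - 1) divides it; the quotient is 4r³ - 17r² - 705r + 900.
Next, r = -12 is a root, so (r + 12) is a factor; dividing leaves 4r² - 65r + 75.
The remaining quadratic factors as (4r - 5)(r - 15).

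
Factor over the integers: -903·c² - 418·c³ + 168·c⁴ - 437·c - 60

Among the possible rational roots, c = 4 is a root, so (c - 4) divides it; the quotient is 168·c³ + 254·c² + 113·c + 15.
Continuing, c = -5/6 is a root, so (6·c + 5) is a factor; dividing leaves 28·c² + 19·c + 3.
The remaining quadratic factors as (7·c + 3)(4·c + 1).

(4·c + 1)·(6·c + 5)·(7·c + 3)·(c - 4)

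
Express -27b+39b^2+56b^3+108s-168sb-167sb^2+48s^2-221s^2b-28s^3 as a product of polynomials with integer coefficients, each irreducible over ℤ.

-(4s-b)(s+7b-3)(7s+8b+9)

Group: s(-28s^2-25sb-36s+8b^2+9b) + (7b-3)(-28s^2-25sb-36s+8b^2+9b); both groups contain (-28s^2-25sb-36s+8b^2+9b), so (s+7b-3) is a factor with cofactor -28s^2-25sb-36s+8b^2+9b.
The cofactor groups again: -28s^2-25sb-36s+8b^2+9b = -4s(7s+8b+9) + b(7s+8b+9); both groups contain (7s+8b+9), giving -(4s-b)(7s+8b+9).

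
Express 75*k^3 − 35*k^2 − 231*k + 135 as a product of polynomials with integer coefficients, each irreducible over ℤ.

(3*k − 5)*(5*k + 9)*(5*k − 3)

Trying the rational-root candidates, k = −9/5 is a root, giving the factor (5*k + 9) and quotient 15*k^2 − 34*k + 15.
The remaining quadratic factors as (5*k − 3)(3*k − 5).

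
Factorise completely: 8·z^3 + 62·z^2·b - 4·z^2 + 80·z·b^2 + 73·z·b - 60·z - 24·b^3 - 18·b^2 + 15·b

(4·z - b)·(2·z + 4·b + 5)·(z + 6·b - 3)

Group: z·(8·z^2 + 14·z·b + 20·z - 4·b^2 - 5·b) + (6·b - 3)·(8·z^2 + 14·z·b + 20·z - 4·b^2 - 5·b); both groups contain (8·z^2 + 14·z·b + 20·z - 4·b^2 - 5·b), so (z + 6·b - 3) is a factor with cofactor 8·z^2 + 14·z·b + 20·z - 4·b^2 - 5·b.
The cofactor groups again: 8·z^2 + 14·z·b + 20·z - 4·b^2 - 5·b = 4·z·(2·z + 4·b + 5) - b·(2·z + 4·b + 5); both groups contain (2·z + 4·b + 5), giving (4·z - b)·(2·z + 4·b + 5).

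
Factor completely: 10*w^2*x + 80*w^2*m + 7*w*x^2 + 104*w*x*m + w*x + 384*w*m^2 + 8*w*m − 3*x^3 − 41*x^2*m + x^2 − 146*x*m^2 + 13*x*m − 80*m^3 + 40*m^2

Group: x*(10*w^2 + 7*w*x + 48*w*m + w − 3*x^2 − 17*x*m + x − 10*m^2 + 5*m) + 8*m*(10*w^2 + 7*w*x + 48*w*m + w − 3*x^2 − 17*x*m + x − 10*m^2 + 5*m); both groups contain (10*w^2 + 7*w*x + 48*w*m + w − 3*x^2 − 17*x*m + x − 10*m^2 + 5*m), so (x + 8*m) is a factor with cofactor 10*w^2 + 7*w*x + 48*w*m + w − 3*x^2 − 17*x*m + x − 10*m^2 + 5*m.
The cofactor groups again: 10*w^2 + 7*w*x + 48*w*m + w − 3*x^2 − 17*x*m + x − 10*m^2 + 5*m = w*(10*w − 3*x − 2*m + 1) + (x + 5*m)*(10*w − 3*x − 2*m + 1); both groups contain (10*w − 3*x − 2*m + 1), giving (w + x + 5*m)*(10*w − 3*x − 2*m + 1).

(10*w − 3*x − 2*m + 1)*(w + x + 5*m)*(x + 8*m)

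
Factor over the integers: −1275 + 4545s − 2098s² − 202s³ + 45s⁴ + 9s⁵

Among the possible rational roots, s = 5 is a root, so (s − 5) divides it; the quotient is 9s⁴ + 90s³ + 248s² − 858s + 255.
Next, s = 1/3 is a root, giving the factor (3s − 1) and quotient 3s³ + 31s² + 93s − 255.
Next, s = 5/3 is a root, so (3s − 5) is a factor; dividing leaves s² + 12s + 51.
The quadratic s² + 12s + 51 has discriminant −60 < 0 and is irreducible over ℤ.

(3s − 1)(3s − 5)(s − 5)(s² + 12s + 51)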